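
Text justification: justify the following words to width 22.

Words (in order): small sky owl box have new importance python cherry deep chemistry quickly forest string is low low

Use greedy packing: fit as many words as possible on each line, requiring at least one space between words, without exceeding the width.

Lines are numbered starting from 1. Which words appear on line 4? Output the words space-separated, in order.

Line 1: ['small', 'sky', 'owl', 'box', 'have'] (min_width=22, slack=0)
Line 2: ['new', 'importance', 'python'] (min_width=21, slack=1)
Line 3: ['cherry', 'deep', 'chemistry'] (min_width=21, slack=1)
Line 4: ['quickly', 'forest', 'string'] (min_width=21, slack=1)
Line 5: ['is', 'low', 'low'] (min_width=10, slack=12)

Answer: quickly forest string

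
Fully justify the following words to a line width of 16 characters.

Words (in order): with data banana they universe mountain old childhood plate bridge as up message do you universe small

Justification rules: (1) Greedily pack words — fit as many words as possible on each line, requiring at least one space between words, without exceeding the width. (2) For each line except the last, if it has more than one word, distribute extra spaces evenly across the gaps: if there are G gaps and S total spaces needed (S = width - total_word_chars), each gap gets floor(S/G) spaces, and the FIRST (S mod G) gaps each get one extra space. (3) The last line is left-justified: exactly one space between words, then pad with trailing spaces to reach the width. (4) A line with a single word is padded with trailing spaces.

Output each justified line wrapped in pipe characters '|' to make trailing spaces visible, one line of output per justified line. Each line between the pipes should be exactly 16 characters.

Answer: |with data banana|
|they    universe|
|mountain     old|
|childhood  plate|
|bridge   as   up|
|message  do  you|
|universe small  |

Derivation:
Line 1: ['with', 'data', 'banana'] (min_width=16, slack=0)
Line 2: ['they', 'universe'] (min_width=13, slack=3)
Line 3: ['mountain', 'old'] (min_width=12, slack=4)
Line 4: ['childhood', 'plate'] (min_width=15, slack=1)
Line 5: ['bridge', 'as', 'up'] (min_width=12, slack=4)
Line 6: ['message', 'do', 'you'] (min_width=14, slack=2)
Line 7: ['universe', 'small'] (min_width=14, slack=2)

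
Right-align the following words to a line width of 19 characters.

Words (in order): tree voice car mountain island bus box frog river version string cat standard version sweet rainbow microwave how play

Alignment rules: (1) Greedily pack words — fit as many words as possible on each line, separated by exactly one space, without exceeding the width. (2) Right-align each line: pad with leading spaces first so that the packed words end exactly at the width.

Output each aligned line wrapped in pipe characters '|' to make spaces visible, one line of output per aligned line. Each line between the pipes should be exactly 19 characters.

Line 1: ['tree', 'voice', 'car'] (min_width=14, slack=5)
Line 2: ['mountain', 'island', 'bus'] (min_width=19, slack=0)
Line 3: ['box', 'frog', 'river'] (min_width=14, slack=5)
Line 4: ['version', 'string', 'cat'] (min_width=18, slack=1)
Line 5: ['standard', 'version'] (min_width=16, slack=3)
Line 6: ['sweet', 'rainbow'] (min_width=13, slack=6)
Line 7: ['microwave', 'how', 'play'] (min_width=18, slack=1)

Answer: |     tree voice car|
|mountain island bus|
|     box frog river|
| version string cat|
|   standard version|
|      sweet rainbow|
| microwave how play|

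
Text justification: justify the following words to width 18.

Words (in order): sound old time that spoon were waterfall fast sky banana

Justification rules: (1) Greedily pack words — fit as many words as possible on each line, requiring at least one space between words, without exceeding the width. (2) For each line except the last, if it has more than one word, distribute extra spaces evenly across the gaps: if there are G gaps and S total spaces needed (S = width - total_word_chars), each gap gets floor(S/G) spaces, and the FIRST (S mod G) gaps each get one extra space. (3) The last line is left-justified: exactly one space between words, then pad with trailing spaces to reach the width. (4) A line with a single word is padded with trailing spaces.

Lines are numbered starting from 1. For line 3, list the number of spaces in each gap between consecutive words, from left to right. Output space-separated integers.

Answer: 1 1

Derivation:
Line 1: ['sound', 'old', 'time'] (min_width=14, slack=4)
Line 2: ['that', 'spoon', 'were'] (min_width=15, slack=3)
Line 3: ['waterfall', 'fast', 'sky'] (min_width=18, slack=0)
Line 4: ['banana'] (min_width=6, slack=12)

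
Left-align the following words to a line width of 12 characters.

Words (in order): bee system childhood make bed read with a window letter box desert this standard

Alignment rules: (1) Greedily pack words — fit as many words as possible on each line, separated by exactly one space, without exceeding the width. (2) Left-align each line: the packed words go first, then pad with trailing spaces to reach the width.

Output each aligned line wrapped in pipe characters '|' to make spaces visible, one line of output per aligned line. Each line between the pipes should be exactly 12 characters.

Line 1: ['bee', 'system'] (min_width=10, slack=2)
Line 2: ['childhood'] (min_width=9, slack=3)
Line 3: ['make', 'bed'] (min_width=8, slack=4)
Line 4: ['read', 'with', 'a'] (min_width=11, slack=1)
Line 5: ['window'] (min_width=6, slack=6)
Line 6: ['letter', 'box'] (min_width=10, slack=2)
Line 7: ['desert', 'this'] (min_width=11, slack=1)
Line 8: ['standard'] (min_width=8, slack=4)

Answer: |bee system  |
|childhood   |
|make bed    |
|read with a |
|window      |
|letter box  |
|desert this |
|standard    |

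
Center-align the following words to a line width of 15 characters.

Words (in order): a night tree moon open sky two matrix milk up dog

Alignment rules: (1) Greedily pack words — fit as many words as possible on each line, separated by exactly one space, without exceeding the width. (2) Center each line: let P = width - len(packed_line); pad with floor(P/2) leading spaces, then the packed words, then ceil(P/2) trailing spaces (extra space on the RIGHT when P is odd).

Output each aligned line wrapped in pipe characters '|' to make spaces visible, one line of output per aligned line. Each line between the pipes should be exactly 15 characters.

Answer: | a night tree  |
| moon open sky |
|two matrix milk|
|    up dog     |

Derivation:
Line 1: ['a', 'night', 'tree'] (min_width=12, slack=3)
Line 2: ['moon', 'open', 'sky'] (min_width=13, slack=2)
Line 3: ['two', 'matrix', 'milk'] (min_width=15, slack=0)
Line 4: ['up', 'dog'] (min_width=6, slack=9)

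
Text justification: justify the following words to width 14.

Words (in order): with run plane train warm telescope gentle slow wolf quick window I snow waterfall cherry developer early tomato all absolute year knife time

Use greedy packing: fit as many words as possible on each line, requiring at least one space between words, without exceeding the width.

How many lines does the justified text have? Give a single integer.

Answer: 13

Derivation:
Line 1: ['with', 'run', 'plane'] (min_width=14, slack=0)
Line 2: ['train', 'warm'] (min_width=10, slack=4)
Line 3: ['telescope'] (min_width=9, slack=5)
Line 4: ['gentle', 'slow'] (min_width=11, slack=3)
Line 5: ['wolf', 'quick'] (min_width=10, slack=4)
Line 6: ['window', 'I', 'snow'] (min_width=13, slack=1)
Line 7: ['waterfall'] (min_width=9, slack=5)
Line 8: ['cherry'] (min_width=6, slack=8)
Line 9: ['developer'] (min_width=9, slack=5)
Line 10: ['early', 'tomato'] (min_width=12, slack=2)
Line 11: ['all', 'absolute'] (min_width=12, slack=2)
Line 12: ['year', 'knife'] (min_width=10, slack=4)
Line 13: ['time'] (min_width=4, slack=10)
Total lines: 13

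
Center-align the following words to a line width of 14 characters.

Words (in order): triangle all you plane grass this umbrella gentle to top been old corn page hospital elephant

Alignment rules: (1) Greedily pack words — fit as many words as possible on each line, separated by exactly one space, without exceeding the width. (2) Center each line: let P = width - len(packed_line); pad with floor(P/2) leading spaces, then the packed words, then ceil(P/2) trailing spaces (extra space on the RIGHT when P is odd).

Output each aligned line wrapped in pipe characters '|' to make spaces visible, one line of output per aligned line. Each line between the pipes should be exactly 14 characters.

Line 1: ['triangle', 'all'] (min_width=12, slack=2)
Line 2: ['you', 'plane'] (min_width=9, slack=5)
Line 3: ['grass', 'this'] (min_width=10, slack=4)
Line 4: ['umbrella'] (min_width=8, slack=6)
Line 5: ['gentle', 'to', 'top'] (min_width=13, slack=1)
Line 6: ['been', 'old', 'corn'] (min_width=13, slack=1)
Line 7: ['page', 'hospital'] (min_width=13, slack=1)
Line 8: ['elephant'] (min_width=8, slack=6)

Answer: | triangle all |
|  you plane   |
|  grass this  |
|   umbrella   |
|gentle to top |
|been old corn |
|page hospital |
|   elephant   |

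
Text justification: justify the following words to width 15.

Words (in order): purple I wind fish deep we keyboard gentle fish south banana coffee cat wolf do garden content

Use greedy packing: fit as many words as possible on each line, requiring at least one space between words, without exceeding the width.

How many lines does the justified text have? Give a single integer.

Answer: 7

Derivation:
Line 1: ['purple', 'I', 'wind'] (min_width=13, slack=2)
Line 2: ['fish', 'deep', 'we'] (min_width=12, slack=3)
Line 3: ['keyboard', 'gentle'] (min_width=15, slack=0)
Line 4: ['fish', 'south'] (min_width=10, slack=5)
Line 5: ['banana', 'coffee'] (min_width=13, slack=2)
Line 6: ['cat', 'wolf', 'do'] (min_width=11, slack=4)
Line 7: ['garden', 'content'] (min_width=14, slack=1)
Total lines: 7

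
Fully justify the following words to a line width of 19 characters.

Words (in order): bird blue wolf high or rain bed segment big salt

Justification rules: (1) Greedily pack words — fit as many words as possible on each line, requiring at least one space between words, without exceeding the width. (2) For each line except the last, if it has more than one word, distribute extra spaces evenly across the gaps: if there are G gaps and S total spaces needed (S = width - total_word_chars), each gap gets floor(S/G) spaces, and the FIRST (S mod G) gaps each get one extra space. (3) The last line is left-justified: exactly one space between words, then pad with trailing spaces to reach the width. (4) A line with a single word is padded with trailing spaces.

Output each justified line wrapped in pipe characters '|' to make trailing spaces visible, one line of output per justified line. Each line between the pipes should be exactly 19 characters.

Answer: |bird blue wolf high|
|or rain bed segment|
|big salt           |

Derivation:
Line 1: ['bird', 'blue', 'wolf', 'high'] (min_width=19, slack=0)
Line 2: ['or', 'rain', 'bed', 'segment'] (min_width=19, slack=0)
Line 3: ['big', 'salt'] (min_width=8, slack=11)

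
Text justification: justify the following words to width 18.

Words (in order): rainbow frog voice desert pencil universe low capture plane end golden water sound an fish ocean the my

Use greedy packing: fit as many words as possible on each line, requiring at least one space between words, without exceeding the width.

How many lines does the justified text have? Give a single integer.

Line 1: ['rainbow', 'frog', 'voice'] (min_width=18, slack=0)
Line 2: ['desert', 'pencil'] (min_width=13, slack=5)
Line 3: ['universe', 'low'] (min_width=12, slack=6)
Line 4: ['capture', 'plane', 'end'] (min_width=17, slack=1)
Line 5: ['golden', 'water', 'sound'] (min_width=18, slack=0)
Line 6: ['an', 'fish', 'ocean', 'the'] (min_width=17, slack=1)
Line 7: ['my'] (min_width=2, slack=16)
Total lines: 7

Answer: 7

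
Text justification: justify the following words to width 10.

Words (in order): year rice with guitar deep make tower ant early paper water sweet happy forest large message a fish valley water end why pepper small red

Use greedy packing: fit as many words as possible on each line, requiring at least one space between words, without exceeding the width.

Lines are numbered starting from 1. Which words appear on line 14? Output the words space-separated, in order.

Line 1: ['year', 'rice'] (min_width=9, slack=1)
Line 2: ['with'] (min_width=4, slack=6)
Line 3: ['guitar'] (min_width=6, slack=4)
Line 4: ['deep', 'make'] (min_width=9, slack=1)
Line 5: ['tower', 'ant'] (min_width=9, slack=1)
Line 6: ['early'] (min_width=5, slack=5)
Line 7: ['paper'] (min_width=5, slack=5)
Line 8: ['water'] (min_width=5, slack=5)
Line 9: ['sweet'] (min_width=5, slack=5)
Line 10: ['happy'] (min_width=5, slack=5)
Line 11: ['forest'] (min_width=6, slack=4)
Line 12: ['large'] (min_width=5, slack=5)
Line 13: ['message', 'a'] (min_width=9, slack=1)
Line 14: ['fish'] (min_width=4, slack=6)
Line 15: ['valley'] (min_width=6, slack=4)
Line 16: ['water', 'end'] (min_width=9, slack=1)
Line 17: ['why', 'pepper'] (min_width=10, slack=0)
Line 18: ['small', 'red'] (min_width=9, slack=1)

Answer: fish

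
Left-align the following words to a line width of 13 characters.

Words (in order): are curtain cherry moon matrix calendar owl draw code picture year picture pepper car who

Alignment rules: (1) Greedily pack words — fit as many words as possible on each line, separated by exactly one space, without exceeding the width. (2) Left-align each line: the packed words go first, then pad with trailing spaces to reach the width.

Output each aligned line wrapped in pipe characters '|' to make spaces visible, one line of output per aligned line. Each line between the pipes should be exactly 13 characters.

Answer: |are curtain  |
|cherry moon  |
|matrix       |
|calendar owl |
|draw code    |
|picture year |
|picture      |
|pepper car   |
|who          |

Derivation:
Line 1: ['are', 'curtain'] (min_width=11, slack=2)
Line 2: ['cherry', 'moon'] (min_width=11, slack=2)
Line 3: ['matrix'] (min_width=6, slack=7)
Line 4: ['calendar', 'owl'] (min_width=12, slack=1)
Line 5: ['draw', 'code'] (min_width=9, slack=4)
Line 6: ['picture', 'year'] (min_width=12, slack=1)
Line 7: ['picture'] (min_width=7, slack=6)
Line 8: ['pepper', 'car'] (min_width=10, slack=3)
Line 9: ['who'] (min_width=3, slack=10)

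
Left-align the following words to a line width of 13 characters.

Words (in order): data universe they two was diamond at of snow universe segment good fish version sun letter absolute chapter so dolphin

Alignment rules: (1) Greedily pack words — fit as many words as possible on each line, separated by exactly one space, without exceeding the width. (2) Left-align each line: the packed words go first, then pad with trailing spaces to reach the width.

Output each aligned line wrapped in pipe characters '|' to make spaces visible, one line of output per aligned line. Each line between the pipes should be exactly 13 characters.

Answer: |data universe|
|they two was |
|diamond at of|
|snow universe|
|segment good |
|fish version |
|sun letter   |
|absolute     |
|chapter so   |
|dolphin      |

Derivation:
Line 1: ['data', 'universe'] (min_width=13, slack=0)
Line 2: ['they', 'two', 'was'] (min_width=12, slack=1)
Line 3: ['diamond', 'at', 'of'] (min_width=13, slack=0)
Line 4: ['snow', 'universe'] (min_width=13, slack=0)
Line 5: ['segment', 'good'] (min_width=12, slack=1)
Line 6: ['fish', 'version'] (min_width=12, slack=1)
Line 7: ['sun', 'letter'] (min_width=10, slack=3)
Line 8: ['absolute'] (min_width=8, slack=5)
Line 9: ['chapter', 'so'] (min_width=10, slack=3)
Line 10: ['dolphin'] (min_width=7, slack=6)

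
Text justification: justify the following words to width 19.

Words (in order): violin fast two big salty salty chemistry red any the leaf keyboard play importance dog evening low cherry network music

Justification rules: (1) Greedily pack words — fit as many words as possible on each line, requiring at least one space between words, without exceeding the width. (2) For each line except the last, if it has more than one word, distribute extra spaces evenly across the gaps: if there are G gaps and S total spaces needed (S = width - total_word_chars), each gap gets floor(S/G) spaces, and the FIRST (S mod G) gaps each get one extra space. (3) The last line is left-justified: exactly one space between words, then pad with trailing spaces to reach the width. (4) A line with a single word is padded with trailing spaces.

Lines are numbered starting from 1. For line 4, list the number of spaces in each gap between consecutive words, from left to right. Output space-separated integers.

Line 1: ['violin', 'fast', 'two', 'big'] (min_width=19, slack=0)
Line 2: ['salty', 'salty'] (min_width=11, slack=8)
Line 3: ['chemistry', 'red', 'any'] (min_width=17, slack=2)
Line 4: ['the', 'leaf', 'keyboard'] (min_width=17, slack=2)
Line 5: ['play', 'importance', 'dog'] (min_width=19, slack=0)
Line 6: ['evening', 'low', 'cherry'] (min_width=18, slack=1)
Line 7: ['network', 'music'] (min_width=13, slack=6)

Answer: 2 2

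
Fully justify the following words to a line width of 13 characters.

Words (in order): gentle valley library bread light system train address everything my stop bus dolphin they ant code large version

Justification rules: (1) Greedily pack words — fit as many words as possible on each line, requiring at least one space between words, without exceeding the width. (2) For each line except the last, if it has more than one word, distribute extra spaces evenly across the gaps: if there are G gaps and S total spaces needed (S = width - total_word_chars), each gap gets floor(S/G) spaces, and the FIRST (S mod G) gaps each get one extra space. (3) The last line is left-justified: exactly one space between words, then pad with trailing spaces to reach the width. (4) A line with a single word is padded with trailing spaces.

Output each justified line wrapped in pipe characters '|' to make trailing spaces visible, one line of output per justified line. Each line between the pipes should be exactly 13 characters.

Answer: |gentle valley|
|library bread|
|light  system|
|train address|
|everything my|
|stop      bus|
|dolphin  they|
|ant      code|
|large version|

Derivation:
Line 1: ['gentle', 'valley'] (min_width=13, slack=0)
Line 2: ['library', 'bread'] (min_width=13, slack=0)
Line 3: ['light', 'system'] (min_width=12, slack=1)
Line 4: ['train', 'address'] (min_width=13, slack=0)
Line 5: ['everything', 'my'] (min_width=13, slack=0)
Line 6: ['stop', 'bus'] (min_width=8, slack=5)
Line 7: ['dolphin', 'they'] (min_width=12, slack=1)
Line 8: ['ant', 'code'] (min_width=8, slack=5)
Line 9: ['large', 'version'] (min_width=13, slack=0)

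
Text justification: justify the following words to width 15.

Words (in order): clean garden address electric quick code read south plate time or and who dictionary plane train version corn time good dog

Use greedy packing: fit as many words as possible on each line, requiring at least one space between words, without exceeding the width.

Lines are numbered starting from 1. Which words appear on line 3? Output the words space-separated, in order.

Line 1: ['clean', 'garden'] (min_width=12, slack=3)
Line 2: ['address'] (min_width=7, slack=8)
Line 3: ['electric', 'quick'] (min_width=14, slack=1)
Line 4: ['code', 'read', 'south'] (min_width=15, slack=0)
Line 5: ['plate', 'time', 'or'] (min_width=13, slack=2)
Line 6: ['and', 'who'] (min_width=7, slack=8)
Line 7: ['dictionary'] (min_width=10, slack=5)
Line 8: ['plane', 'train'] (min_width=11, slack=4)
Line 9: ['version', 'corn'] (min_width=12, slack=3)
Line 10: ['time', 'good', 'dog'] (min_width=13, slack=2)

Answer: electric quick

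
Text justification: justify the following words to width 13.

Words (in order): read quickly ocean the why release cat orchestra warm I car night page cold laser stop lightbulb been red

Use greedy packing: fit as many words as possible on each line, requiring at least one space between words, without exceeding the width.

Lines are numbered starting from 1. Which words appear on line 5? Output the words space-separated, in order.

Line 1: ['read', 'quickly'] (min_width=12, slack=1)
Line 2: ['ocean', 'the', 'why'] (min_width=13, slack=0)
Line 3: ['release', 'cat'] (min_width=11, slack=2)
Line 4: ['orchestra'] (min_width=9, slack=4)
Line 5: ['warm', 'I', 'car'] (min_width=10, slack=3)
Line 6: ['night', 'page'] (min_width=10, slack=3)
Line 7: ['cold', 'laser'] (min_width=10, slack=3)
Line 8: ['stop'] (min_width=4, slack=9)
Line 9: ['lightbulb'] (min_width=9, slack=4)
Line 10: ['been', 'red'] (min_width=8, slack=5)

Answer: warm I car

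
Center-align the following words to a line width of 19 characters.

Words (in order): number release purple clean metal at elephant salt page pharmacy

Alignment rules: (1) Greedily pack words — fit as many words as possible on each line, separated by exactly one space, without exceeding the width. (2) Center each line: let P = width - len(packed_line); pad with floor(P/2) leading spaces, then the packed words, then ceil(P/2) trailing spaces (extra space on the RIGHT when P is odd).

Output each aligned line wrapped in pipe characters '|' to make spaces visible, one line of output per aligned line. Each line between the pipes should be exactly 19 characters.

Line 1: ['number', 'release'] (min_width=14, slack=5)
Line 2: ['purple', 'clean', 'metal'] (min_width=18, slack=1)
Line 3: ['at', 'elephant', 'salt'] (min_width=16, slack=3)
Line 4: ['page', 'pharmacy'] (min_width=13, slack=6)

Answer: |  number release   |
|purple clean metal |
| at elephant salt  |
|   page pharmacy   |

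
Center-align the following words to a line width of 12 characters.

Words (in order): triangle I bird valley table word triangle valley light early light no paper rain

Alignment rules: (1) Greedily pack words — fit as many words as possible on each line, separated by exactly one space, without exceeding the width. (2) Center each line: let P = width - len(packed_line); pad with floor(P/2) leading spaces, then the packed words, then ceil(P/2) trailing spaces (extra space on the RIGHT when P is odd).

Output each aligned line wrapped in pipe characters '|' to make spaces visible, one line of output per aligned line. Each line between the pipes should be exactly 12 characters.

Line 1: ['triangle', 'I'] (min_width=10, slack=2)
Line 2: ['bird', 'valley'] (min_width=11, slack=1)
Line 3: ['table', 'word'] (min_width=10, slack=2)
Line 4: ['triangle'] (min_width=8, slack=4)
Line 5: ['valley', 'light'] (min_width=12, slack=0)
Line 6: ['early', 'light'] (min_width=11, slack=1)
Line 7: ['no', 'paper'] (min_width=8, slack=4)
Line 8: ['rain'] (min_width=4, slack=8)

Answer: | triangle I |
|bird valley |
| table word |
|  triangle  |
|valley light|
|early light |
|  no paper  |
|    rain    |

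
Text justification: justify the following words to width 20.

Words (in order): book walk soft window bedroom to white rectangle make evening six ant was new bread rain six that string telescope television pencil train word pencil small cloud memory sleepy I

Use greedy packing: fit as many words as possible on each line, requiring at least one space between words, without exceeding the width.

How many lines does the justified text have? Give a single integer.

Line 1: ['book', 'walk', 'soft'] (min_width=14, slack=6)
Line 2: ['window', 'bedroom', 'to'] (min_width=17, slack=3)
Line 3: ['white', 'rectangle', 'make'] (min_width=20, slack=0)
Line 4: ['evening', 'six', 'ant', 'was'] (min_width=19, slack=1)
Line 5: ['new', 'bread', 'rain', 'six'] (min_width=18, slack=2)
Line 6: ['that', 'string'] (min_width=11, slack=9)
Line 7: ['telescope', 'television'] (min_width=20, slack=0)
Line 8: ['pencil', 'train', 'word'] (min_width=17, slack=3)
Line 9: ['pencil', 'small', 'cloud'] (min_width=18, slack=2)
Line 10: ['memory', 'sleepy', 'I'] (min_width=15, slack=5)
Total lines: 10

Answer: 10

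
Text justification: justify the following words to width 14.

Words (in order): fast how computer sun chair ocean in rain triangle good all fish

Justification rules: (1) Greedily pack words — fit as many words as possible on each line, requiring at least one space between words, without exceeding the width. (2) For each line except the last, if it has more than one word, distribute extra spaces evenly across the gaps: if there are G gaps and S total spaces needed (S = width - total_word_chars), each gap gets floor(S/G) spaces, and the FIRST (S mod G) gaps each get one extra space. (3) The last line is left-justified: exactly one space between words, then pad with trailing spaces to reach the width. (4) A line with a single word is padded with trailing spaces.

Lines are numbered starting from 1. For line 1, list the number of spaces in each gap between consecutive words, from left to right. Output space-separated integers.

Line 1: ['fast', 'how'] (min_width=8, slack=6)
Line 2: ['computer', 'sun'] (min_width=12, slack=2)
Line 3: ['chair', 'ocean', 'in'] (min_width=14, slack=0)
Line 4: ['rain', 'triangle'] (min_width=13, slack=1)
Line 5: ['good', 'all', 'fish'] (min_width=13, slack=1)

Answer: 7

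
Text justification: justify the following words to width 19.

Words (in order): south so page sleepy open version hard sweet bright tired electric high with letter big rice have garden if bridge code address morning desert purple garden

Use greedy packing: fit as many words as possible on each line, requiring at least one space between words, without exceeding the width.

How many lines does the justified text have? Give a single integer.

Line 1: ['south', 'so', 'page'] (min_width=13, slack=6)
Line 2: ['sleepy', 'open', 'version'] (min_width=19, slack=0)
Line 3: ['hard', 'sweet', 'bright'] (min_width=17, slack=2)
Line 4: ['tired', 'electric', 'high'] (min_width=19, slack=0)
Line 5: ['with', 'letter', 'big'] (min_width=15, slack=4)
Line 6: ['rice', 'have', 'garden', 'if'] (min_width=19, slack=0)
Line 7: ['bridge', 'code', 'address'] (min_width=19, slack=0)
Line 8: ['morning', 'desert'] (min_width=14, slack=5)
Line 9: ['purple', 'garden'] (min_width=13, slack=6)
Total lines: 9

Answer: 9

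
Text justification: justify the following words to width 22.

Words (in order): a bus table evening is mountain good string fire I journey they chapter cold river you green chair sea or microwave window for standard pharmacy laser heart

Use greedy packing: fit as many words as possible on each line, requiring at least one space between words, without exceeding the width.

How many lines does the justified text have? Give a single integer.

Answer: 8

Derivation:
Line 1: ['a', 'bus', 'table', 'evening', 'is'] (min_width=22, slack=0)
Line 2: ['mountain', 'good', 'string'] (min_width=20, slack=2)
Line 3: ['fire', 'I', 'journey', 'they'] (min_width=19, slack=3)
Line 4: ['chapter', 'cold', 'river', 'you'] (min_width=22, slack=0)
Line 5: ['green', 'chair', 'sea', 'or'] (min_width=18, slack=4)
Line 6: ['microwave', 'window', 'for'] (min_width=20, slack=2)
Line 7: ['standard', 'pharmacy'] (min_width=17, slack=5)
Line 8: ['laser', 'heart'] (min_width=11, slack=11)
Total lines: 8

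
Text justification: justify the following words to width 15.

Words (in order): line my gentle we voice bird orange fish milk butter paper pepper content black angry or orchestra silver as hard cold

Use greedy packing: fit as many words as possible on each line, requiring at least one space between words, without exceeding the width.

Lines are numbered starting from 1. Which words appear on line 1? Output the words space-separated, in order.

Answer: line my gentle

Derivation:
Line 1: ['line', 'my', 'gentle'] (min_width=14, slack=1)
Line 2: ['we', 'voice', 'bird'] (min_width=13, slack=2)
Line 3: ['orange', 'fish'] (min_width=11, slack=4)
Line 4: ['milk', 'butter'] (min_width=11, slack=4)
Line 5: ['paper', 'pepper'] (min_width=12, slack=3)
Line 6: ['content', 'black'] (min_width=13, slack=2)
Line 7: ['angry', 'or'] (min_width=8, slack=7)
Line 8: ['orchestra'] (min_width=9, slack=6)
Line 9: ['silver', 'as', 'hard'] (min_width=14, slack=1)
Line 10: ['cold'] (min_width=4, slack=11)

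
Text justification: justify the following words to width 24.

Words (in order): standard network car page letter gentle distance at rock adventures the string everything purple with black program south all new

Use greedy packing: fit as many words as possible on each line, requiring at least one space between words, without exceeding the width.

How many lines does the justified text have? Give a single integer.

Line 1: ['standard', 'network', 'car'] (min_width=20, slack=4)
Line 2: ['page', 'letter', 'gentle'] (min_width=18, slack=6)
Line 3: ['distance', 'at', 'rock'] (min_width=16, slack=8)
Line 4: ['adventures', 'the', 'string'] (min_width=21, slack=3)
Line 5: ['everything', 'purple', 'with'] (min_width=22, slack=2)
Line 6: ['black', 'program', 'south', 'all'] (min_width=23, slack=1)
Line 7: ['new'] (min_width=3, slack=21)
Total lines: 7

Answer: 7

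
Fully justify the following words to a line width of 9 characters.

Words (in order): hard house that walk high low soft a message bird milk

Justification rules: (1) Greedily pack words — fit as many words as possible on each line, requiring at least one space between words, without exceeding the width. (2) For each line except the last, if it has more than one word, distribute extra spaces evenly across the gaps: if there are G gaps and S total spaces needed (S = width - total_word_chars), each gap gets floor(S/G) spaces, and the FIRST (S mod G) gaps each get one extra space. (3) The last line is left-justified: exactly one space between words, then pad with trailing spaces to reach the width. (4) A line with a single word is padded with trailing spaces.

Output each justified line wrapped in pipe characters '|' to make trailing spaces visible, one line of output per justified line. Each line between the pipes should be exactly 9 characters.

Answer: |hard     |
|house    |
|that walk|
|high  low|
|soft    a|
|message  |
|bird milk|

Derivation:
Line 1: ['hard'] (min_width=4, slack=5)
Line 2: ['house'] (min_width=5, slack=4)
Line 3: ['that', 'walk'] (min_width=9, slack=0)
Line 4: ['high', 'low'] (min_width=8, slack=1)
Line 5: ['soft', 'a'] (min_width=6, slack=3)
Line 6: ['message'] (min_width=7, slack=2)
Line 7: ['bird', 'milk'] (min_width=9, slack=0)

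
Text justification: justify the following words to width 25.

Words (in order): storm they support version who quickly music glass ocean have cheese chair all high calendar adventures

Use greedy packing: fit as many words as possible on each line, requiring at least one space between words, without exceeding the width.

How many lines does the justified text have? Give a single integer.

Line 1: ['storm', 'they', 'support'] (min_width=18, slack=7)
Line 2: ['version', 'who', 'quickly', 'music'] (min_width=25, slack=0)
Line 3: ['glass', 'ocean', 'have', 'cheese'] (min_width=23, slack=2)
Line 4: ['chair', 'all', 'high', 'calendar'] (min_width=23, slack=2)
Line 5: ['adventures'] (min_width=10, slack=15)
Total lines: 5

Answer: 5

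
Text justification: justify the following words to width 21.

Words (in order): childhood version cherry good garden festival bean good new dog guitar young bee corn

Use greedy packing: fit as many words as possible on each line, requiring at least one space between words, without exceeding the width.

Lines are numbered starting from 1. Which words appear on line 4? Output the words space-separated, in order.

Line 1: ['childhood', 'version'] (min_width=17, slack=4)
Line 2: ['cherry', 'good', 'garden'] (min_width=18, slack=3)
Line 3: ['festival', 'bean', 'good'] (min_width=18, slack=3)
Line 4: ['new', 'dog', 'guitar', 'young'] (min_width=20, slack=1)
Line 5: ['bee', 'corn'] (min_width=8, slack=13)

Answer: new dog guitar young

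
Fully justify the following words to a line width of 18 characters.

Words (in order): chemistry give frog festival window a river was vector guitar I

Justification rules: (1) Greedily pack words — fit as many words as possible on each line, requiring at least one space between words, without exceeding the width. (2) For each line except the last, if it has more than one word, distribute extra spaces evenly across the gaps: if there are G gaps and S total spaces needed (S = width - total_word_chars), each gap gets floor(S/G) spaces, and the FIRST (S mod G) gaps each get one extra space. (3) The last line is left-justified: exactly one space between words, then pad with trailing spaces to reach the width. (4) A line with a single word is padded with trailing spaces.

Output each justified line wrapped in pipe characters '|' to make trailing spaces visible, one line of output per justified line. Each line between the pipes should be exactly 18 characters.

Answer: |chemistry     give|
|frog      festival|
|window a river was|
|vector guitar I   |

Derivation:
Line 1: ['chemistry', 'give'] (min_width=14, slack=4)
Line 2: ['frog', 'festival'] (min_width=13, slack=5)
Line 3: ['window', 'a', 'river', 'was'] (min_width=18, slack=0)
Line 4: ['vector', 'guitar', 'I'] (min_width=15, slack=3)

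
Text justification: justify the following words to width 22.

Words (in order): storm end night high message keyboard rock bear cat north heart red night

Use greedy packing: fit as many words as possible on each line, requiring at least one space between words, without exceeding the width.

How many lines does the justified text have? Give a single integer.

Answer: 4

Derivation:
Line 1: ['storm', 'end', 'night', 'high'] (min_width=20, slack=2)
Line 2: ['message', 'keyboard', 'rock'] (min_width=21, slack=1)
Line 3: ['bear', 'cat', 'north', 'heart'] (min_width=20, slack=2)
Line 4: ['red', 'night'] (min_width=9, slack=13)
Total lines: 4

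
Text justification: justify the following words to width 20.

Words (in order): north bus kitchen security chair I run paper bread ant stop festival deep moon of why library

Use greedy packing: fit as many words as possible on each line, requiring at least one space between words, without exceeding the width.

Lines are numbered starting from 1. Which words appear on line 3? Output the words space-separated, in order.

Answer: paper bread ant stop

Derivation:
Line 1: ['north', 'bus', 'kitchen'] (min_width=17, slack=3)
Line 2: ['security', 'chair', 'I', 'run'] (min_width=20, slack=0)
Line 3: ['paper', 'bread', 'ant', 'stop'] (min_width=20, slack=0)
Line 4: ['festival', 'deep', 'moon'] (min_width=18, slack=2)
Line 5: ['of', 'why', 'library'] (min_width=14, slack=6)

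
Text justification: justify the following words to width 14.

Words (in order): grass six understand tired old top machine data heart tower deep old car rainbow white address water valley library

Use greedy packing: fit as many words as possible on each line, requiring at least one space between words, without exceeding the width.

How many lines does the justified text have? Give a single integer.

Line 1: ['grass', 'six'] (min_width=9, slack=5)
Line 2: ['understand'] (min_width=10, slack=4)
Line 3: ['tired', 'old', 'top'] (min_width=13, slack=1)
Line 4: ['machine', 'data'] (min_width=12, slack=2)
Line 5: ['heart', 'tower'] (min_width=11, slack=3)
Line 6: ['deep', 'old', 'car'] (min_width=12, slack=2)
Line 7: ['rainbow', 'white'] (min_width=13, slack=1)
Line 8: ['address', 'water'] (min_width=13, slack=1)
Line 9: ['valley', 'library'] (min_width=14, slack=0)
Total lines: 9

Answer: 9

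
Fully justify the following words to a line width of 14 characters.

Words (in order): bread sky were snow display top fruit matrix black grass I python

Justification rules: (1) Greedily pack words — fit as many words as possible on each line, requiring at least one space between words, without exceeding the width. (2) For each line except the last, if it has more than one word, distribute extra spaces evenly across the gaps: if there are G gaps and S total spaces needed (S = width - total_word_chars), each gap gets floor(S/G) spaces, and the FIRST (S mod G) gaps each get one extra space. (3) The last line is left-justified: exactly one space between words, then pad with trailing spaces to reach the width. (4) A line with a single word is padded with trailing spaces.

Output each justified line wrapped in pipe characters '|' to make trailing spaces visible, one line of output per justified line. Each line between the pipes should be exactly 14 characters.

Line 1: ['bread', 'sky', 'were'] (min_width=14, slack=0)
Line 2: ['snow', 'display'] (min_width=12, slack=2)
Line 3: ['top', 'fruit'] (min_width=9, slack=5)
Line 4: ['matrix', 'black'] (min_width=12, slack=2)
Line 5: ['grass', 'I', 'python'] (min_width=14, slack=0)

Answer: |bread sky were|
|snow   display|
|top      fruit|
|matrix   black|
|grass I python|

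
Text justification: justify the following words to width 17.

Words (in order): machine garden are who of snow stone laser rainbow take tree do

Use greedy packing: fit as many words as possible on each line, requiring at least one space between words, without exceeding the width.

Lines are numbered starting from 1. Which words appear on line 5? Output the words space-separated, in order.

Line 1: ['machine', 'garden'] (min_width=14, slack=3)
Line 2: ['are', 'who', 'of', 'snow'] (min_width=15, slack=2)
Line 3: ['stone', 'laser'] (min_width=11, slack=6)
Line 4: ['rainbow', 'take', 'tree'] (min_width=17, slack=0)
Line 5: ['do'] (min_width=2, slack=15)

Answer: do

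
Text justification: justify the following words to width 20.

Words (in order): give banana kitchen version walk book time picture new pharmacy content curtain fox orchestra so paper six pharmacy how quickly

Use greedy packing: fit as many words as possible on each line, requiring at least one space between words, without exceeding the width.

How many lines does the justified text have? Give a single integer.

Answer: 8

Derivation:
Line 1: ['give', 'banana', 'kitchen'] (min_width=19, slack=1)
Line 2: ['version', 'walk', 'book'] (min_width=17, slack=3)
Line 3: ['time', 'picture', 'new'] (min_width=16, slack=4)
Line 4: ['pharmacy', 'content'] (min_width=16, slack=4)
Line 5: ['curtain', 'fox'] (min_width=11, slack=9)
Line 6: ['orchestra', 'so', 'paper'] (min_width=18, slack=2)
Line 7: ['six', 'pharmacy', 'how'] (min_width=16, slack=4)
Line 8: ['quickly'] (min_width=7, slack=13)
Total lines: 8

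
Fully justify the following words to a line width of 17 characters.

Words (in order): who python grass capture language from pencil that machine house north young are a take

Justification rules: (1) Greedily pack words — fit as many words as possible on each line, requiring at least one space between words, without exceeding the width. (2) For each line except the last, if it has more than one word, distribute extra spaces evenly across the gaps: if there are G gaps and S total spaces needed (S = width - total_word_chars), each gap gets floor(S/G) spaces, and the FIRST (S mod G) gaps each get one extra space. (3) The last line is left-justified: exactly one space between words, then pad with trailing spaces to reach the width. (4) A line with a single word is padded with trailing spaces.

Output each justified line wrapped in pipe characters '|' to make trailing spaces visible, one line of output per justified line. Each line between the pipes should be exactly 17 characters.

Line 1: ['who', 'python', 'grass'] (min_width=16, slack=1)
Line 2: ['capture', 'language'] (min_width=16, slack=1)
Line 3: ['from', 'pencil', 'that'] (min_width=16, slack=1)
Line 4: ['machine', 'house'] (min_width=13, slack=4)
Line 5: ['north', 'young', 'are', 'a'] (min_width=17, slack=0)
Line 6: ['take'] (min_width=4, slack=13)

Answer: |who  python grass|
|capture  language|
|from  pencil that|
|machine     house|
|north young are a|
|take             |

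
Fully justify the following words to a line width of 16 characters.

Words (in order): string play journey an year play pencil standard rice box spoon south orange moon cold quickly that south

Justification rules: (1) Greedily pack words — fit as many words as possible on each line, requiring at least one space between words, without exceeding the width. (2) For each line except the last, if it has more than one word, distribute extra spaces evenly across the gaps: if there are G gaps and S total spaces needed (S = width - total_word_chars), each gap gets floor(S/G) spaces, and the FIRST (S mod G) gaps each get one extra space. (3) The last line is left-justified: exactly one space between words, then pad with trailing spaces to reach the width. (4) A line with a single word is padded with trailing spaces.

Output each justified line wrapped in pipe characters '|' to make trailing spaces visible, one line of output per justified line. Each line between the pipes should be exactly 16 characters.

Line 1: ['string', 'play'] (min_width=11, slack=5)
Line 2: ['journey', 'an', 'year'] (min_width=15, slack=1)
Line 3: ['play', 'pencil'] (min_width=11, slack=5)
Line 4: ['standard', 'rice'] (min_width=13, slack=3)
Line 5: ['box', 'spoon', 'south'] (min_width=15, slack=1)
Line 6: ['orange', 'moon', 'cold'] (min_width=16, slack=0)
Line 7: ['quickly', 'that'] (min_width=12, slack=4)
Line 8: ['south'] (min_width=5, slack=11)

Answer: |string      play|
|journey  an year|
|play      pencil|
|standard    rice|
|box  spoon south|
|orange moon cold|
|quickly     that|
|south           |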